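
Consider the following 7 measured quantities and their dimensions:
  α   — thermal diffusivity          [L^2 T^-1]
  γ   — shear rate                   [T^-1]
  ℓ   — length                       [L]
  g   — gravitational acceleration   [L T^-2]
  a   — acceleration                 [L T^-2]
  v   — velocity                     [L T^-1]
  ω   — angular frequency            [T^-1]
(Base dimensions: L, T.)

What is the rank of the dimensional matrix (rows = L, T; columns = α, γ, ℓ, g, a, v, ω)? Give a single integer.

Write exponents as rows L,T / cols α,γ,ℓ,g,a,v,ω:
  L: [ 2  0  1  1  1  1  0]
  T: [-1 -1  0 -2 -2 -1 -1]
Echelon form has 2 nonzero rows (pivots: α,γ)

2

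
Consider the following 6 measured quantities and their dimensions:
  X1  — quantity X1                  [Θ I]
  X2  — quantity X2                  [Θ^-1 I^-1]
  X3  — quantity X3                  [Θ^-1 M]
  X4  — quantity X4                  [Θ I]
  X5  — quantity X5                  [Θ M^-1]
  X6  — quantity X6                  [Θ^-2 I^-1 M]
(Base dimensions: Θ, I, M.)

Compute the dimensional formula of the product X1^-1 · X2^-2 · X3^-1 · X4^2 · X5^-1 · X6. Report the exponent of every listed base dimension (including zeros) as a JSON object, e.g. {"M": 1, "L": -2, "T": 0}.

Exponent matrix [Θ,I,M] × [X1,X2,X3,X4,X5,X6]:
  Θ: [ 1 -1 -1  1  1 -2]
  I: [ 1 -1  0  1  0 -1]
  M: [ 0  0  1  0 -1  1]
  [Θ]: (-1)·1+(-2)·-1+(-1)·-1+(2)·1+(-1)·1+(1)·-2 = 1
  [I]: (-1)·1+(-2)·-1+(-1)·0+(2)·1+(-1)·0+(1)·-1 = 2
  [M]: (-1)·0+(-2)·0+(-1)·1+(2)·0+(-1)·-1+(1)·1 = 1
⇒ Θ I^2 M

{"Θ": 1, "I": 2, "M": 1}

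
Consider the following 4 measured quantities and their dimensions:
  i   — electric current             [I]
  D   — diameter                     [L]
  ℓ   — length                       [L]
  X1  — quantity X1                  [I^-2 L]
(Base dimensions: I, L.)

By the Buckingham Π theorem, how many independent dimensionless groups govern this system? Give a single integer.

Exponent matrix [I,L] × [i,D,ℓ,X1]:
  I: [ 1  0  0 -2]
  L: [ 0  1  1  1]
Echelon form has 2 nonzero rows (pivots: i,D)
Π count = n − r = 4 − 2 = 2

2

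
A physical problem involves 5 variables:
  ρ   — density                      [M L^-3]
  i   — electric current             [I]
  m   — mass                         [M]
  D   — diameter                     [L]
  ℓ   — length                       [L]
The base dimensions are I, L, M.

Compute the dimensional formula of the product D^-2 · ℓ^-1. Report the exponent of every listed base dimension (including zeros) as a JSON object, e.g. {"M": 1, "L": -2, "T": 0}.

{"I": 0, "L": -3, "M": 0}

Write exponents as rows I,L,M / cols ρ,i,m,D,ℓ:
  I: [ 0  1  0  0  0]
  L: [-3  0  0  1  1]
  M: [ 1  0  1  0  0]
  [I]: (-2)·0+(-1)·0 = 0
  [L]: (-2)·1+(-1)·1 = -3
  [M]: (-2)·0+(-1)·0 = 0
⇒ L^-3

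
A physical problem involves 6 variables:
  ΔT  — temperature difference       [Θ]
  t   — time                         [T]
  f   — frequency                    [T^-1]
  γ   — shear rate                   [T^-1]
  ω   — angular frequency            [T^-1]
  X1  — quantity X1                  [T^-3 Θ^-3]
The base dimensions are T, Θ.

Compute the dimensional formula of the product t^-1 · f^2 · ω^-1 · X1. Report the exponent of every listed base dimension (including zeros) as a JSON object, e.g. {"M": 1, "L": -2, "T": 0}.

Write exponents as rows T,Θ / cols ΔT,t,f,γ,ω,X1:
  T: [ 0  1 -1 -1 -1 -3]
  Θ: [ 1  0  0  0  0 -3]
  [T]: (-1)·1+(2)·-1+(-1)·-1+(1)·-3 = -5
  [Θ]: (-1)·0+(2)·0+(-1)·0+(1)·-3 = -3
⇒ T^-5 Θ^-3

{"T": -5, "Θ": -3}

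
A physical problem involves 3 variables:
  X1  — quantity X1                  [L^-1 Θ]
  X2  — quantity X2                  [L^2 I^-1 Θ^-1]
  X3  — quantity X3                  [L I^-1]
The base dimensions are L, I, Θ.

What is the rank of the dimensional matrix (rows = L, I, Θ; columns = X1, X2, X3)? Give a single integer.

2

Write exponents as rows L,I,Θ / cols X1,X2,X3:
  L: [-1  2  1]
  I: [ 0 -1 -1]
  Θ: [ 1 -1  0]
RREF → pivots at {X1,X2} ⇒ r = 2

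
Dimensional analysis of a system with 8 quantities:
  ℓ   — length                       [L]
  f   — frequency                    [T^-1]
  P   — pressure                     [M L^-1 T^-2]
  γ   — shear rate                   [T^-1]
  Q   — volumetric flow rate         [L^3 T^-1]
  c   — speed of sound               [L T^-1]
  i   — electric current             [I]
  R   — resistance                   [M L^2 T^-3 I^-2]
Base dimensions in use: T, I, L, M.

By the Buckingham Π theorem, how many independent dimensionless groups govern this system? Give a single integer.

4

Dimensional matrix (T×I×L×M by ℓ×f×P×γ×Q×c×i×R):
  T: [ 0 -1 -2 -1 -1 -1  0 -3]
  I: [ 0  0  0  0  0  0  1 -2]
  L: [ 1  0 -1  0  3  1  0  2]
  M: [ 0  0  1  0  0  0  0  1]
Row reduction gives pivot columns ℓ,f,P,i; rank = 4
8 vars − rank 4 = 4 Π groups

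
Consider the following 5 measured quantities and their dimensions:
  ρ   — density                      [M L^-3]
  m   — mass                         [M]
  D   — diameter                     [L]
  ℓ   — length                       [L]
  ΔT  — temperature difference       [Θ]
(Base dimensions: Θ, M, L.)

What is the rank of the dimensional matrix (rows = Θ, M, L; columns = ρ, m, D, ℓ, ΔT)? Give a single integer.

3

Write exponents as rows Θ,M,L / cols ρ,m,D,ℓ,ΔT:
  Θ: [ 0  0  0  0  1]
  M: [ 1  1  0  0  0]
  L: [-3  0  1  1  0]
Row reduction gives pivot columns ρ,m,ΔT; rank = 3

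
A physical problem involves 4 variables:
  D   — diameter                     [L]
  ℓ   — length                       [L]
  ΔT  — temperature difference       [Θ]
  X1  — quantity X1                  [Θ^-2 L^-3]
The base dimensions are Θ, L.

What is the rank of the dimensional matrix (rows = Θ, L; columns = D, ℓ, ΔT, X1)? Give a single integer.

Exponent matrix [Θ,L] × [D,ℓ,ΔT,X1]:
  Θ: [ 0  0  1 -2]
  L: [ 1  1  0 -3]
RREF → pivots at {D,ΔT} ⇒ r = 2

2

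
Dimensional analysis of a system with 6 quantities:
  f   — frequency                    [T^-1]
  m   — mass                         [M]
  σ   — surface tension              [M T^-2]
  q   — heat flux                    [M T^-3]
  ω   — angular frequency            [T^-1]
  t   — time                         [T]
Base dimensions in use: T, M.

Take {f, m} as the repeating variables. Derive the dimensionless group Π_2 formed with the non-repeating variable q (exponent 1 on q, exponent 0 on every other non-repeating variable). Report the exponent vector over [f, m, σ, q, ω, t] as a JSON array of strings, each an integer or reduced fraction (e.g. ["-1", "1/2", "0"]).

Exponent matrix [T,M] × [f,m,σ,q,ω,t]:
  T: [-1  0 -2 -3 -1  1]
  M: [ 0  1  1  1  0  0]
Row reduction gives pivot columns f,m; rank = 2
Repeat: f,m; free: σ,q,ω,t
RREF:
  r0: [   1    0    2    3    1   -1]
  r1: [   0    1    1    1    0    0]
Fix exponent of q at 1, σ at 0, ω at 0, t at 0; solve each RREF row for its pivot's exponent:
  r0: exp(f) + (3)·1 = 0 ⇒ exp(f) = -3
  r1: exp(m) + (1)·1 = 0 ⇒ exp(m) = -1
Π_2 = f^-3 · m^-1 · q

["-3", "-1", "0", "1", "0", "0"]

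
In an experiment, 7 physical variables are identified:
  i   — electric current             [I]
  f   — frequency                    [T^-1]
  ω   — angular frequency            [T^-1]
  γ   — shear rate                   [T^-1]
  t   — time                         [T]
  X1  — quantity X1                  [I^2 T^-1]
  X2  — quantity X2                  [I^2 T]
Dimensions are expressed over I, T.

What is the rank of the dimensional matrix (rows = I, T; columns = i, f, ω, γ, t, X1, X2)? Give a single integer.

Exponent matrix [I,T] × [i,f,ω,γ,t,X1,X2]:
  I: [ 1  0  0  0  0  2  2]
  T: [ 0 -1 -1 -1  1 -1  1]
Row reduction gives pivot columns i,f; rank = 2

2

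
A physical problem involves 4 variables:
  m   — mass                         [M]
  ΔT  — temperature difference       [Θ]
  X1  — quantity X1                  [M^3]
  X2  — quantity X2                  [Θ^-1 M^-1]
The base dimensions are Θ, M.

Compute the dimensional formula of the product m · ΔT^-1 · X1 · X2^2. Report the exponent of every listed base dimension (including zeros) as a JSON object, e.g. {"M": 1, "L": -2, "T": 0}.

{"Θ": -3, "M": 2}

Write exponents as rows Θ,M / cols m,ΔT,X1,X2:
  Θ: [ 0  1  0 -1]
  M: [ 1  0  3 -1]
  [Θ]: (1)·0+(-1)·1+(1)·0+(2)·-1 = -3
  [M]: (1)·1+(-1)·0+(1)·3+(2)·-1 = 2
⇒ Θ^-3 M^2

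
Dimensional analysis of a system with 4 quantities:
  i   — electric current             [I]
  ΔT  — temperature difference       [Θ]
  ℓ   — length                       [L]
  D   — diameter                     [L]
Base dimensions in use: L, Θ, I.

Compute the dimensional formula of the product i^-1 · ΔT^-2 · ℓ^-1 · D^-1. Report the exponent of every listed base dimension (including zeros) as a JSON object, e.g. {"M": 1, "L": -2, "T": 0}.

{"L": -2, "Θ": -2, "I": -1}

Dimensional matrix (L×Θ×I by i×ΔT×ℓ×D):
  L: [ 0  0  1  1]
  Θ: [ 0  1  0  0]
  I: [ 1  0  0  0]
  [L]: (-1)·0+(-2)·0+(-1)·1+(-1)·1 = -2
  [Θ]: (-1)·0+(-2)·1+(-1)·0+(-1)·0 = -2
  [I]: (-1)·1+(-2)·0+(-1)·0+(-1)·0 = -1
⇒ L^-2 Θ^-2 I^-1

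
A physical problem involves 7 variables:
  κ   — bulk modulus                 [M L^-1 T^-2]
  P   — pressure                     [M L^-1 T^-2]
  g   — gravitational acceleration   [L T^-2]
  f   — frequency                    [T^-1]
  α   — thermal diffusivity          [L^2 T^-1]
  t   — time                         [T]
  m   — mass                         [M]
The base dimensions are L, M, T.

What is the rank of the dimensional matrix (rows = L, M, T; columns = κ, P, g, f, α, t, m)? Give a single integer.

3

Write exponents as rows L,M,T / cols κ,P,g,f,α,t,m:
  L: [-1 -1  1  0  2  0  0]
  M: [ 1  1  0  0  0  0  1]
  T: [-2 -2 -2 -1 -1  1  0]
Echelon form has 3 nonzero rows (pivots: κ,g,f)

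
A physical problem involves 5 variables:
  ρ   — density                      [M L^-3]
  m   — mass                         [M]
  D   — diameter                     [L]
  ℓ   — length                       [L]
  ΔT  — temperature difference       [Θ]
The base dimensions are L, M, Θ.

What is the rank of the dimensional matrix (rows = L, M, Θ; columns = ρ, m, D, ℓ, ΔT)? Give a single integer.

Exponent matrix [L,M,Θ] × [ρ,m,D,ℓ,ΔT]:
  L: [-3  0  1  1  0]
  M: [ 1  1  0  0  0]
  Θ: [ 0  0  0  0  1]
RREF → pivots at {ρ,m,ΔT} ⇒ r = 3

3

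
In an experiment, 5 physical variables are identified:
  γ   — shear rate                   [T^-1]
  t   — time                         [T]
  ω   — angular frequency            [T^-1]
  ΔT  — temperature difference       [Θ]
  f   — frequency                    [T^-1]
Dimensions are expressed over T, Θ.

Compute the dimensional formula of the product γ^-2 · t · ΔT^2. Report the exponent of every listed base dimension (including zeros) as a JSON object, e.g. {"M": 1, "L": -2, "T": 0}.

{"T": 3, "Θ": 2}

Dimensional matrix (T×Θ by γ×t×ω×ΔT×f):
  T: [-1  1 -1  0 -1]
  Θ: [ 0  0  0  1  0]
  [T]: (-2)·-1+(1)·1+(2)·0 = 3
  [Θ]: (-2)·0+(1)·0+(2)·1 = 2
⇒ T^3 Θ^2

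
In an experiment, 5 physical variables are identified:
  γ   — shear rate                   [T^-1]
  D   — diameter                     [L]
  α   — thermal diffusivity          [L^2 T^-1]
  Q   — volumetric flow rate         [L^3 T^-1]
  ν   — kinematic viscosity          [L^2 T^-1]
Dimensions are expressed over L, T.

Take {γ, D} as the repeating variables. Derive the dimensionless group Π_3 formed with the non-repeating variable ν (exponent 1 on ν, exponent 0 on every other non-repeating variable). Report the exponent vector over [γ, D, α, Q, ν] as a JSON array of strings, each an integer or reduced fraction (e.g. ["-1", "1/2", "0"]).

Exponent matrix [L,T] × [γ,D,α,Q,ν]:
  L: [ 0  1  2  3  2]
  T: [-1  0 -1 -1 -1]
RREF → pivots at {γ,D} ⇒ r = 2
Repeat: γ,D; free: α,Q,ν
RREF:
  r0: [   1    0    1    1    1]
  r1: [   0    1    2    3    2]
Fix exponent of ν at 1, α at 0, Q at 0; solve each RREF row for its pivot's exponent:
  r0: exp(γ) + (1)·1 = 0 ⇒ exp(γ) = -1
  r1: exp(D) + (2)·1 = 0 ⇒ exp(D) = -2
Π_3 = γ^-1 · D^-2 · ν

["-1", "-2", "0", "0", "1"]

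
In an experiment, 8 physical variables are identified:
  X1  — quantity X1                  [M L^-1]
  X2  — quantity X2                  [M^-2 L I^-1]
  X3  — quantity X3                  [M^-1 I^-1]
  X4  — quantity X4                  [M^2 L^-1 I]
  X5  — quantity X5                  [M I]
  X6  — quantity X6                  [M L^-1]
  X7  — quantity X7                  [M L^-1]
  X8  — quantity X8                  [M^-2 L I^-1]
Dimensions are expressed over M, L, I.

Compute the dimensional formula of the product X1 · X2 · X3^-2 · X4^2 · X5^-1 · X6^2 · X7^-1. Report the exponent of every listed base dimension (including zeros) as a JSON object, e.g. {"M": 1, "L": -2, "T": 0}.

{"M": 5, "L": -3, "I": 2}

Write exponents as rows M,L,I / cols X1,X2,X3,X4,X5,X6,X7,X8:
  M: [ 1 -2 -1  2  1  1  1 -2]
  L: [-1  1  0 -1  0 -1 -1  1]
  I: [ 0 -1 -1  1  1  0  0 -1]
  [M]: (1)·1+(1)·-2+(-2)·-1+(2)·2+(-1)·1+(2)·1+(-1)·1 = 5
  [L]: (1)·-1+(1)·1+(-2)·0+(2)·-1+(-1)·0+(2)·-1+(-1)·-1 = -3
  [I]: (1)·0+(1)·-1+(-2)·-1+(2)·1+(-1)·1+(2)·0+(-1)·0 = 2
⇒ M^5 L^-3 I^2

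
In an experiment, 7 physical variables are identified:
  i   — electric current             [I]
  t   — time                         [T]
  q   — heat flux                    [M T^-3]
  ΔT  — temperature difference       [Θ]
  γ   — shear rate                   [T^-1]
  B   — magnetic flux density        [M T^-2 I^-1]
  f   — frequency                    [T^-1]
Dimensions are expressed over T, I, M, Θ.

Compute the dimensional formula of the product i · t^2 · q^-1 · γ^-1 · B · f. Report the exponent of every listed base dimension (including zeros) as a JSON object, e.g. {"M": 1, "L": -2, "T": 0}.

{"T": 3, "I": 0, "M": 0, "Θ": 0}

Write exponents as rows T,I,M,Θ / cols i,t,q,ΔT,γ,B,f:
  T: [ 0  1 -3  0 -1 -2 -1]
  I: [ 1  0  0  0  0 -1  0]
  M: [ 0  0  1  0  0  1  0]
  Θ: [ 0  0  0  1  0  0  0]
  [T]: (1)·0+(2)·1+(-1)·-3+(-1)·-1+(1)·-2+(1)·-1 = 3
  [I]: (1)·1+(2)·0+(-1)·0+(-1)·0+(1)·-1+(1)·0 = 0
  [M]: (1)·0+(2)·0+(-1)·1+(-1)·0+(1)·1+(1)·0 = 0
  [Θ]: (1)·0+(2)·0+(-1)·0+(-1)·0+(1)·0+(1)·0 = 0
⇒ T^3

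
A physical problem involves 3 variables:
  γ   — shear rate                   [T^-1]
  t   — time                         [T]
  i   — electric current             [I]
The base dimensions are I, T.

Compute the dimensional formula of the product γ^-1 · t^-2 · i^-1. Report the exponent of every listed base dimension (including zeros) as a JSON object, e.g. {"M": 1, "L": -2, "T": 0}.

Write exponents as rows I,T / cols γ,t,i:
  I: [ 0  0  1]
  T: [-1  1  0]
  [I]: (-1)·0+(-2)·0+(-1)·1 = -1
  [T]: (-1)·-1+(-2)·1+(-1)·0 = -1
⇒ I^-1 T^-1

{"I": -1, "T": -1}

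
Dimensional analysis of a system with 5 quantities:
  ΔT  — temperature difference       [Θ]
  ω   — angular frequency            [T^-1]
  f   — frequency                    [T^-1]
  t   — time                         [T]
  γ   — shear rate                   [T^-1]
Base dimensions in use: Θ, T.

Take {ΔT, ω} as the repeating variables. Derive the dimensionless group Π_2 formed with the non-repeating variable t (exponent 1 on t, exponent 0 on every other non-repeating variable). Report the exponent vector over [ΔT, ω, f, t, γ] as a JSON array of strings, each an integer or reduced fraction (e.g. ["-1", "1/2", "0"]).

Write exponents as rows Θ,T / cols ΔT,ω,f,t,γ:
  Θ: [ 1  0  0  0  0]
  T: [ 0 -1 -1  1 -1]
RREF → pivots at {ΔT,ω} ⇒ r = 2
Pivot set = {ΔT,ω}, free = {f,t,γ}
RREF:
  r0: [   1    0    0    0    0]
  r1: [   0    1    1   -1    1]
Fix exponent of t at 1, f at 0, γ at 0; solve each RREF row for its pivot's exponent:
  r0: exp(ΔT) + (0)·1 = 0 ⇒ exp(ΔT) = 0
  r1: exp(ω) + (-1)·1 = 0 ⇒ exp(ω) = 1
Π_2 = ω · t

["0", "1", "0", "1", "0"]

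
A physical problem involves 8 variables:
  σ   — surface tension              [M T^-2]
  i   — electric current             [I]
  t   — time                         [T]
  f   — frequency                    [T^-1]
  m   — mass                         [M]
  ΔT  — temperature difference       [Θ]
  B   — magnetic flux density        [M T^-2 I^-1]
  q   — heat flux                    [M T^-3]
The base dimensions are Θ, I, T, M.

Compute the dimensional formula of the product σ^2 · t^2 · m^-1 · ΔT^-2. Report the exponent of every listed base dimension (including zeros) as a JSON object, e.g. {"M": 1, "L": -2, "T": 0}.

Dimensional matrix (Θ×I×T×M by σ×i×t×f×m×ΔT×B×q):
  Θ: [ 0  0  0  0  0  1  0  0]
  I: [ 0  1  0  0  0  0 -1  0]
  T: [-2  0  1 -1  0  0 -2 -3]
  M: [ 1  0  0  0  1  0  1  1]
  [Θ]: (2)·0+(2)·0+(-1)·0+(-2)·1 = -2
  [I]: (2)·0+(2)·0+(-1)·0+(-2)·0 = 0
  [T]: (2)·-2+(2)·1+(-1)·0+(-2)·0 = -2
  [M]: (2)·1+(2)·0+(-1)·1+(-2)·0 = 1
⇒ Θ^-2 T^-2 M

{"Θ": -2, "I": 0, "T": -2, "M": 1}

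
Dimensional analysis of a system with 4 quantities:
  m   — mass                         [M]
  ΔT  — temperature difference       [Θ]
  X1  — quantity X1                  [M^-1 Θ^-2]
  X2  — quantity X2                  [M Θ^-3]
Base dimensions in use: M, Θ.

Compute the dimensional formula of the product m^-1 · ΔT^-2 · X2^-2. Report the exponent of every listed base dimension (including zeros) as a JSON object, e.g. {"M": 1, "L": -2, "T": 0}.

Write exponents as rows M,Θ / cols m,ΔT,X1,X2:
  M: [ 1  0 -1  1]
  Θ: [ 0  1 -2 -3]
  [M]: (-1)·1+(-2)·0+(-2)·1 = -3
  [Θ]: (-1)·0+(-2)·1+(-2)·-3 = 4
⇒ M^-3 Θ^4

{"M": -3, "Θ": 4}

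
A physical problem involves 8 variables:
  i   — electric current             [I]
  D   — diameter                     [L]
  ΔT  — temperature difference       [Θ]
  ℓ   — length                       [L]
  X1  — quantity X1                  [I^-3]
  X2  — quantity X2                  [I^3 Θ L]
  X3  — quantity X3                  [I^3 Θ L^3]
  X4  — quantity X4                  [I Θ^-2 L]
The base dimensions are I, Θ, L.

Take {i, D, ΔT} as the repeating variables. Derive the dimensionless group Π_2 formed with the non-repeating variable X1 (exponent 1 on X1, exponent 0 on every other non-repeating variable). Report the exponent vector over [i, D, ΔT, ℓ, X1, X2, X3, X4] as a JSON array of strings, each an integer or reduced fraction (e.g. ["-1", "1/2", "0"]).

Exponent matrix [I,Θ,L] × [i,D,ΔT,ℓ,X1,X2,X3,X4]:
  I: [ 1  0  0  0 -3  3  3  1]
  Θ: [ 0  0  1  0  0  1  1 -2]
  L: [ 0  1  0  1  0  1  3  1]
Echelon form has 3 nonzero rows (pivots: i,D,ΔT)
Pivot set = {i,D,ΔT}, free = {ℓ,X1,X2,X3,X4}
RREF:
  r0: [   1    0    0    0   -3    3    3    1]
  r1: [   0    1    0    1    0    1    3    1]
  r2: [   0    0    1    0    0    1    1   -2]
Fix exponent of X1 at 1, ℓ at 0, X2 at 0, X3 at 0, X4 at 0; solve each RREF row for its pivot's exponent:
  r0: exp(i) + (-3)·1 = 0 ⇒ exp(i) = 3
  r1: exp(D) + (0)·1 = 0 ⇒ exp(D) = 0
  r2: exp(ΔT) + (0)·1 = 0 ⇒ exp(ΔT) = 0
Π_2 = i^3 · X1

["3", "0", "0", "0", "1", "0", "0", "0"]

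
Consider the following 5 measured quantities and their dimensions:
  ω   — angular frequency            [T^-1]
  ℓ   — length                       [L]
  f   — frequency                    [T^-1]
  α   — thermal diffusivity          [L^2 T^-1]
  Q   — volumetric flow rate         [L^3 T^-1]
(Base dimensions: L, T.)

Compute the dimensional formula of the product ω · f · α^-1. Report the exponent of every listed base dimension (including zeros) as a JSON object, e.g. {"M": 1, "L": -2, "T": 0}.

Write exponents as rows L,T / cols ω,ℓ,f,α,Q:
  L: [ 0  1  0  2  3]
  T: [-1  0 -1 -1 -1]
  [L]: (1)·0+(1)·0+(-1)·2 = -2
  [T]: (1)·-1+(1)·-1+(-1)·-1 = -1
⇒ L^-2 T^-1

{"L": -2, "T": -1}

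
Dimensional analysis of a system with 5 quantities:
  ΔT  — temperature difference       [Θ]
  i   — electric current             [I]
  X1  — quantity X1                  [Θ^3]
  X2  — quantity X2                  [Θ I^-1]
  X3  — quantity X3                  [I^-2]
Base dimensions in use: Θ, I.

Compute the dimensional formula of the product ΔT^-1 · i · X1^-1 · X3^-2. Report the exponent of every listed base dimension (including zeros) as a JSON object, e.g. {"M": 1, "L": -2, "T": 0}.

Exponent matrix [Θ,I] × [ΔT,i,X1,X2,X3]:
  Θ: [ 1  0  3  1  0]
  I: [ 0  1  0 -1 -2]
  [Θ]: (-1)·1+(1)·0+(-1)·3+(-2)·0 = -4
  [I]: (-1)·0+(1)·1+(-1)·0+(-2)·-2 = 5
⇒ Θ^-4 I^5

{"Θ": -4, "I": 5}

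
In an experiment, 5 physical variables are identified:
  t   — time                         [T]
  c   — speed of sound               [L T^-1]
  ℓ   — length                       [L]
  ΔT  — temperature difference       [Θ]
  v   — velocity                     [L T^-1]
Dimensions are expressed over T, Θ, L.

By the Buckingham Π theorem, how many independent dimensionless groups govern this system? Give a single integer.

Write exponents as rows T,Θ,L / cols t,c,ℓ,ΔT,v:
  T: [ 1 -1  0  0 -1]
  Θ: [ 0  0  0  1  0]
  L: [ 0  1  1  0  1]
Echelon form has 3 nonzero rows (pivots: t,c,ΔT)
n=5, r=3 ⇒ 2 dimensionless groups

2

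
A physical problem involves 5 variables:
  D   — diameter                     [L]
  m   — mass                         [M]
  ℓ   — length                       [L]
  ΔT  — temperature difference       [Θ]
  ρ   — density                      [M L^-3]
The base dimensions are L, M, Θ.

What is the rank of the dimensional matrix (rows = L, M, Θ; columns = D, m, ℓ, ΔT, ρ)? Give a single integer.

3

Dimensional matrix (L×M×Θ by D×m×ℓ×ΔT×ρ):
  L: [ 1  0  1  0 -3]
  M: [ 0  1  0  0  1]
  Θ: [ 0  0  0  1  0]
RREF → pivots at {D,m,ΔT} ⇒ r = 3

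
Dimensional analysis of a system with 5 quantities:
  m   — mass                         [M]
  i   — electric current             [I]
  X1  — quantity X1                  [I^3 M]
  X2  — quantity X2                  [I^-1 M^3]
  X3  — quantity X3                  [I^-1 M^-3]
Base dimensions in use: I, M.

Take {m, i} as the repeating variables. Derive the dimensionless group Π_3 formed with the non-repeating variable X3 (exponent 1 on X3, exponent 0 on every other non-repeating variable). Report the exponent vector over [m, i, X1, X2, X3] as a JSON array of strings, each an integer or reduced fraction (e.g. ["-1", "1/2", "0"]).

Dimensional matrix (I×M by m×i×X1×X2×X3):
  I: [ 0  1  3 -1 -1]
  M: [ 1  0  1  3 -3]
Row reduction gives pivot columns m,i; rank = 2
Repeat: m,i; free: X1,X2,X3
RREF:
  r0: [   1    0    1    3   -3]
  r1: [   0    1    3   -1   -1]
Fix exponent of X3 at 1, X1 at 0, X2 at 0; solve each RREF row for its pivot's exponent:
  r0: exp(m) + (-3)·1 = 0 ⇒ exp(m) = 3
  r1: exp(i) + (-1)·1 = 0 ⇒ exp(i) = 1
Π_3 = m^3 · i · X3

["3", "1", "0", "0", "1"]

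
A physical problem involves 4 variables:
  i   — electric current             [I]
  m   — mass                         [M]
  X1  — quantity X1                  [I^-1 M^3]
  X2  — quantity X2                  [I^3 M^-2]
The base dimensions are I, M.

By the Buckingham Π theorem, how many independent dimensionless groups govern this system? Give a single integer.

2

Exponent matrix [I,M] × [i,m,X1,X2]:
  I: [ 1  0 -1  3]
  M: [ 0  1  3 -2]
Echelon form has 2 nonzero rows (pivots: i,m)
Π count = n − r = 4 − 2 = 2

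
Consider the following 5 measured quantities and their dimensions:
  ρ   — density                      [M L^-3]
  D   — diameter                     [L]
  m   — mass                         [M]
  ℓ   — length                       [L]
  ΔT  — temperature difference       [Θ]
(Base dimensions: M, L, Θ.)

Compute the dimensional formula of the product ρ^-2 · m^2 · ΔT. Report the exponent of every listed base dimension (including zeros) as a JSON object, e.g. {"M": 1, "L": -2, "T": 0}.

Dimensional matrix (M×L×Θ by ρ×D×m×ℓ×ΔT):
  M: [ 1  0  1  0  0]
  L: [-3  1  0  1  0]
  Θ: [ 0  0  0  0  1]
  [M]: (-2)·1+(2)·1+(1)·0 = 0
  [L]: (-2)·-3+(2)·0+(1)·0 = 6
  [Θ]: (-2)·0+(2)·0+(1)·1 = 1
⇒ L^6 Θ

{"M": 0, "L": 6, "Θ": 1}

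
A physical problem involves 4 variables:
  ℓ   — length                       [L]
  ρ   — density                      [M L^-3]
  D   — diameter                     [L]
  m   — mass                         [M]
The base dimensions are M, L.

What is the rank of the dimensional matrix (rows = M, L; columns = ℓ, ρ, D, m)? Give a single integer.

Write exponents as rows M,L / cols ℓ,ρ,D,m:
  M: [ 0  1  0  1]
  L: [ 1 -3  1  0]
Row reduction gives pivot columns ℓ,ρ; rank = 2

2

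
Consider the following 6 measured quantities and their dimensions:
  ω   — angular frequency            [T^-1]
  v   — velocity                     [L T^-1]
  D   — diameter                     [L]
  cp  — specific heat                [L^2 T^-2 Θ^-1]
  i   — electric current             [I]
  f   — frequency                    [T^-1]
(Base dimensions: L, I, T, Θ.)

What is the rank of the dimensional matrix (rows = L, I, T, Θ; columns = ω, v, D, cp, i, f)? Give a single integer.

4

Exponent matrix [L,I,T,Θ] × [ω,v,D,cp,i,f]:
  L: [ 0  1  1  2  0  0]
  I: [ 0  0  0  0  1  0]
  T: [-1 -1  0 -2  0 -1]
  Θ: [ 0  0  0 -1  0  0]
Echelon form has 4 nonzero rows (pivots: ω,v,cp,i)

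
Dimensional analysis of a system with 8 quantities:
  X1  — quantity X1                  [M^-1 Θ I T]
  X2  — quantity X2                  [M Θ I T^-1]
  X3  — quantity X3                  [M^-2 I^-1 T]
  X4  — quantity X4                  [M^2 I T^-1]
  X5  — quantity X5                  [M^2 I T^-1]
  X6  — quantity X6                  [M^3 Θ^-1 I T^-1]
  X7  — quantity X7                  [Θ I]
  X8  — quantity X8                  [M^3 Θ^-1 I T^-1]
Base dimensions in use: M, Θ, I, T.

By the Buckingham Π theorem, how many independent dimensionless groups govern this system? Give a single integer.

5

Dimensional matrix (M×Θ×I×T by X1×X2×X3×X4×X5×X6×X7×X8):
  M: [-1  1 -2  2  2  3  0  3]
  Θ: [ 1  1  0  0  0 -1  1 -1]
  I: [ 1  1 -1  1  1  1  1  1]
  T: [ 1 -1  1 -1 -1 -1  0 -1]
Echelon form has 3 nonzero rows (pivots: X1,X2,X3)
Π count = n − r = 8 − 3 = 5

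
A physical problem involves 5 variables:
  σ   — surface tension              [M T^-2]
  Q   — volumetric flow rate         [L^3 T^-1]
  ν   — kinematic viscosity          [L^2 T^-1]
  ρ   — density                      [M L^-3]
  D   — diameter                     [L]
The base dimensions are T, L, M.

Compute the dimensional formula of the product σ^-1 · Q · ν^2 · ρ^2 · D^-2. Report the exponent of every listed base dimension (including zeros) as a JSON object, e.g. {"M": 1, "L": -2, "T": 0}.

Exponent matrix [T,L,M] × [σ,Q,ν,ρ,D]:
  T: [-2 -1 -1  0  0]
  L: [ 0  3  2 -3  1]
  M: [ 1  0  0  1  0]
  [T]: (-1)·-2+(1)·-1+(2)·-1+(2)·0+(-2)·0 = -1
  [L]: (-1)·0+(1)·3+(2)·2+(2)·-3+(-2)·1 = -1
  [M]: (-1)·1+(1)·0+(2)·0+(2)·1+(-2)·0 = 1
⇒ T^-1 L^-1 M

{"T": -1, "L": -1, "M": 1}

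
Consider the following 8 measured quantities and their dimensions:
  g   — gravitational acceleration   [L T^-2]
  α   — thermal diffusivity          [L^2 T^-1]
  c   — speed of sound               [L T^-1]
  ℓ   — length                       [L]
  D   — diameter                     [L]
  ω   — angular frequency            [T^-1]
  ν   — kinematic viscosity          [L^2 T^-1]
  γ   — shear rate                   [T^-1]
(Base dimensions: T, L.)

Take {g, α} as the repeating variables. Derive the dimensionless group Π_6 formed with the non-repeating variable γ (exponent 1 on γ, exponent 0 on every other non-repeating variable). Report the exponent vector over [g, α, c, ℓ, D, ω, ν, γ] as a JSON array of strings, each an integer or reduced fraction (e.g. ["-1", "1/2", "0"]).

["-2/3", "1/3", "0", "0", "0", "0", "0", "1"]

Write exponents as rows T,L / cols g,α,c,ℓ,D,ω,ν,γ:
  T: [-2 -1 -1  0  0 -1 -1 -1]
  L: [ 1  2  1  1  1  0  2  0]
RREF → pivots at {g,α} ⇒ r = 2
Pivot set = {g,α}, free = {c,ℓ,D,ω,ν,γ}
RREF:
  r0: [   1    0  1/3 -1/3 -1/3  2/3    0  2/3]
  r1: [   0    1  1/3  2/3  2/3 -1/3    1 -1/3]
Fix exponent of γ at 1, c at 0, ℓ at 0, D at 0, ω at 0, ν at 0; solve each RREF row for its pivot's exponent:
  r0: exp(g) + (2/3)·1 = 0 ⇒ exp(g) = -2/3
  r1: exp(α) + (-1/3)·1 = 0 ⇒ exp(α) = 1/3
Π_6 = g^(-2/3) · α^(1/3) · γ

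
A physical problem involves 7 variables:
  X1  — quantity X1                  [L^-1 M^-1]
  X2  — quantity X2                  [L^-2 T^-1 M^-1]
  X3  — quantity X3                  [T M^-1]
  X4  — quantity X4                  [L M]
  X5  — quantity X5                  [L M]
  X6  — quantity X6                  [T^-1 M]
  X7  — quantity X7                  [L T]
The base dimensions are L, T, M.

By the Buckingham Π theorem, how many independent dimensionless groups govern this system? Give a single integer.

5

Exponent matrix [L,T,M] × [X1,X2,X3,X4,X5,X6,X7]:
  L: [-1 -2  0  1  1  0  1]
  T: [ 0 -1  1  0  0 -1  1]
  M: [-1 -1 -1  1  1  1  0]
Row reduction gives pivot columns X1,X2; rank = 2
Π count = n − r = 7 − 2 = 5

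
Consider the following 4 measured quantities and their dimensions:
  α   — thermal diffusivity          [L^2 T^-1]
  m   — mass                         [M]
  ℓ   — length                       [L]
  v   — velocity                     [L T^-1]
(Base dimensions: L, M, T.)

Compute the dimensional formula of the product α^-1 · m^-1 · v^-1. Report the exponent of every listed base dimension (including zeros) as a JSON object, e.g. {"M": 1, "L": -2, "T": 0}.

Dimensional matrix (L×M×T by α×m×ℓ×v):
  L: [ 2  0  1  1]
  M: [ 0  1  0  0]
  T: [-1  0  0 -1]
  [L]: (-1)·2+(-1)·0+(-1)·1 = -3
  [M]: (-1)·0+(-1)·1+(-1)·0 = -1
  [T]: (-1)·-1+(-1)·0+(-1)·-1 = 2
⇒ L^-3 M^-1 T^2

{"L": -3, "M": -1, "T": 2}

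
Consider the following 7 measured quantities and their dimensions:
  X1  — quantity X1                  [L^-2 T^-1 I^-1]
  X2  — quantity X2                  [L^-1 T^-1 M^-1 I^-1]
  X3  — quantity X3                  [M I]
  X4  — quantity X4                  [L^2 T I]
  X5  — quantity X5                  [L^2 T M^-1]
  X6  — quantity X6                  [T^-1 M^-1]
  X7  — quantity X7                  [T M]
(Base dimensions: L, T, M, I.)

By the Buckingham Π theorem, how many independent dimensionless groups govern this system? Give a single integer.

4

Dimensional matrix (L×T×M×I by X1×X2×X3×X4×X5×X6×X7):
  L: [-2 -1  0  2  2  0  0]
  T: [-1 -1  0  1  1 -1  1]
  M: [ 0 -1  1  0 -1 -1  1]
  I: [-1 -1  1  1  0  0  0]
Row reduction gives pivot columns X1,X2,X3; rank = 3
n=7, r=3 ⇒ 4 dimensionless groups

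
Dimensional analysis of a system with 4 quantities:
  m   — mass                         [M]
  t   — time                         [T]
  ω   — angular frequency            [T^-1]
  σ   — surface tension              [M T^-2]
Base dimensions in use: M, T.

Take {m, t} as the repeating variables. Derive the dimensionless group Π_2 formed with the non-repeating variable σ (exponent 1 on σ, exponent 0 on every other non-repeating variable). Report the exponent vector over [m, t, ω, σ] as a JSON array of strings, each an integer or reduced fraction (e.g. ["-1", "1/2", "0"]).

["-1", "2", "0", "1"]

Exponent matrix [M,T] × [m,t,ω,σ]:
  M: [ 1  0  0  1]
  T: [ 0  1 -1 -2]
RREF → pivots at {m,t} ⇒ r = 2
Repeat: m,t; free: ω,σ
RREF:
  r0: [   1    0    0    1]
  r1: [   0    1   -1   -2]
Fix exponent of σ at 1, ω at 0; solve each RREF row for its pivot's exponent:
  r0: exp(m) + (1)·1 = 0 ⇒ exp(m) = -1
  r1: exp(t) + (-2)·1 = 0 ⇒ exp(t) = 2
Π_2 = m^-1 · t^2 · σ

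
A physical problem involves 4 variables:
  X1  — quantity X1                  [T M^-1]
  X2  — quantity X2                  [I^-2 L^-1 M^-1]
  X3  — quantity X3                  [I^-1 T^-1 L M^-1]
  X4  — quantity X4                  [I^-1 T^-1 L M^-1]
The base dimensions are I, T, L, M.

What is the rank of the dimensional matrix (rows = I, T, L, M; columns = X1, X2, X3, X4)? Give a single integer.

3

Write exponents as rows I,T,L,M / cols X1,X2,X3,X4:
  I: [ 0 -2 -1 -1]
  T: [ 1  0 -1 -1]
  L: [ 0 -1  1  1]
  M: [-1 -1 -1 -1]
Row reduction gives pivot columns X1,X2,X3; rank = 3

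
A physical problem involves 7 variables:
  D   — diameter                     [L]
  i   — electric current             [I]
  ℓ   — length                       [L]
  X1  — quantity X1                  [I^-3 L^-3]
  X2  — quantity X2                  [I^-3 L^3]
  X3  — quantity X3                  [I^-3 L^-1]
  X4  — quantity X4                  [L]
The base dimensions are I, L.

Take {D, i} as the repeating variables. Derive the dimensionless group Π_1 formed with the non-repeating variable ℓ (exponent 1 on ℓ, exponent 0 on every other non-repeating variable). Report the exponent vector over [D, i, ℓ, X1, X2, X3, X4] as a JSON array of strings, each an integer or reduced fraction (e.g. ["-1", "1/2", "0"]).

["-1", "0", "1", "0", "0", "0", "0"]

Exponent matrix [I,L] × [D,i,ℓ,X1,X2,X3,X4]:
  I: [ 0  1  0 -3 -3 -3  0]
  L: [ 1  0  1 -3  3 -1  1]
Row reduction gives pivot columns D,i; rank = 2
Repeat: D,i; free: ℓ,X1,X2,X3,X4
RREF:
  r0: [   1    0    1   -3    3   -1    1]
  r1: [   0    1    0   -3   -3   -3    0]
Fix exponent of ℓ at 1, X1 at 0, X2 at 0, X3 at 0, X4 at 0; solve each RREF row for its pivot's exponent:
  r0: exp(D) + (1)·1 = 0 ⇒ exp(D) = -1
  r1: exp(i) + (0)·1 = 0 ⇒ exp(i) = 0
Π_1 = D^-1 · ℓ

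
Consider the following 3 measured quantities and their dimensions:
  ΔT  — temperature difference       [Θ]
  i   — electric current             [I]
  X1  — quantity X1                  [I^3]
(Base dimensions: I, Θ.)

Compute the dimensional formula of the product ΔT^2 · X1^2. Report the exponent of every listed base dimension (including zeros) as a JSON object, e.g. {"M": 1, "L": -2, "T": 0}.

{"I": 6, "Θ": 2}

Exponent matrix [I,Θ] × [ΔT,i,X1]:
  I: [ 0  1  3]
  Θ: [ 1  0  0]
  [I]: (2)·0+(2)·3 = 6
  [Θ]: (2)·1+(2)·0 = 2
⇒ I^6 Θ^2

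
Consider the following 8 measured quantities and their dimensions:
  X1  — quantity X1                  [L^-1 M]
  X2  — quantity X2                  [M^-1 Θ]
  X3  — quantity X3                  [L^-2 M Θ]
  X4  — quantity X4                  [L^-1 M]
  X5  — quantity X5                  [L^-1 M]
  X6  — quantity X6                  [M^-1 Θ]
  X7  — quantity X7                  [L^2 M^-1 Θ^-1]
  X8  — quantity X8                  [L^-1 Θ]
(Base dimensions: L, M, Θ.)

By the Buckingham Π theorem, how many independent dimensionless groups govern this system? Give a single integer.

6

Dimensional matrix (L×M×Θ by X1×X2×X3×X4×X5×X6×X7×X8):
  L: [-1  0 -2 -1 -1  0  2 -1]
  M: [ 1 -1  1  1  1 -1 -1  0]
  Θ: [ 0  1  1  0  0  1 -1  1]
Row reduction gives pivot columns X1,X2; rank = 2
Π count = n − r = 8 − 2 = 6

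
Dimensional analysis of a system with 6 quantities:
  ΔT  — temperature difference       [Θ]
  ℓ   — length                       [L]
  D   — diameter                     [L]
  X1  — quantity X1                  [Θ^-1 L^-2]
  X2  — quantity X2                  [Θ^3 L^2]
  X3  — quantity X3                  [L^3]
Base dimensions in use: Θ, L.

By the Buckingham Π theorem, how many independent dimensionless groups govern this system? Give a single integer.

4

Write exponents as rows Θ,L / cols ΔT,ℓ,D,X1,X2,X3:
  Θ: [ 1  0  0 -1  3  0]
  L: [ 0  1  1 -2  2  3]
Row reduction gives pivot columns ΔT,ℓ; rank = 2
6 vars − rank 2 = 4 Π groups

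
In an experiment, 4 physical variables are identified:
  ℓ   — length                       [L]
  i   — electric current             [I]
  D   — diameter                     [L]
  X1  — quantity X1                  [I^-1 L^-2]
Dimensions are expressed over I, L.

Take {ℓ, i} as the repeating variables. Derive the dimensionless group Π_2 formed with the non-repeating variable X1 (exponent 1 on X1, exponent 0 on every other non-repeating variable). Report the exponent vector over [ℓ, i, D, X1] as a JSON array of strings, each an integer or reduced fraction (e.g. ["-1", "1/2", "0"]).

Exponent matrix [I,L] × [ℓ,i,D,X1]:
  I: [ 0  1  0 -1]
  L: [ 1  0  1 -2]
RREF → pivots at {ℓ,i} ⇒ r = 2
Pivot set = {ℓ,i}, free = {D,X1}
RREF:
  r0: [   1    0    1   -2]
  r1: [   0    1    0   -1]
Fix exponent of X1 at 1, D at 0; solve each RREF row for its pivot's exponent:
  r0: exp(ℓ) + (-2)·1 = 0 ⇒ exp(ℓ) = 2
  r1: exp(i) + (-1)·1 = 0 ⇒ exp(i) = 1
Π_2 = ℓ^2 · i · X1

["2", "1", "0", "1"]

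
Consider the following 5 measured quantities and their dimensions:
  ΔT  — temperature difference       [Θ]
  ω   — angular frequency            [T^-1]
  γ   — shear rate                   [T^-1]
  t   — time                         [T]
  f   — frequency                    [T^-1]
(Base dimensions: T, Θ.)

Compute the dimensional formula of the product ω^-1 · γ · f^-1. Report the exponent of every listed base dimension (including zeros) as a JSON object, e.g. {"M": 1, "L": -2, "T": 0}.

{"T": 1, "Θ": 0}

Write exponents as rows T,Θ / cols ΔT,ω,γ,t,f:
  T: [ 0 -1 -1  1 -1]
  Θ: [ 1  0  0  0  0]
  [T]: (-1)·-1+(1)·-1+(-1)·-1 = 1
  [Θ]: (-1)·0+(1)·0+(-1)·0 = 0
⇒ T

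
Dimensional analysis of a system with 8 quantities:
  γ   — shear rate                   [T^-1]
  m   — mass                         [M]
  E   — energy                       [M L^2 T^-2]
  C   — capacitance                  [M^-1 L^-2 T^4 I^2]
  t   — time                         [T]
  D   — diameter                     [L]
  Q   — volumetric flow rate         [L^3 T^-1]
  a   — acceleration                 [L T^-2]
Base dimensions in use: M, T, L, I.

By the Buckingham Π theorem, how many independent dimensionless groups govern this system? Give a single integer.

Exponent matrix [M,T,L,I] × [γ,m,E,C,t,D,Q,a]:
  M: [ 0  1  1 -1  0  0  0  0]
  T: [-1  0 -2  4  1  0 -1 -2]
  L: [ 0  0  2 -2  0  1  3  1]
  I: [ 0  0  0  2  0  0  0  0]
Row reduction gives pivot columns γ,m,E,C; rank = 4
8 vars − rank 4 = 4 Π groups

4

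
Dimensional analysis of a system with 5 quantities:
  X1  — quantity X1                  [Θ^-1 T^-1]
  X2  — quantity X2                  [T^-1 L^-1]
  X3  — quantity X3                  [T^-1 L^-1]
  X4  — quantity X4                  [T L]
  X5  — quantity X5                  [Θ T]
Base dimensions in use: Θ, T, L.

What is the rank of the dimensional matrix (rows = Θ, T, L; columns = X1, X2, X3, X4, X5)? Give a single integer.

Exponent matrix [Θ,T,L] × [X1,X2,X3,X4,X5]:
  Θ: [-1  0  0  0  1]
  T: [-1 -1 -1  1  1]
  L: [ 0 -1 -1  1  0]
Echelon form has 2 nonzero rows (pivots: X1,X2)

2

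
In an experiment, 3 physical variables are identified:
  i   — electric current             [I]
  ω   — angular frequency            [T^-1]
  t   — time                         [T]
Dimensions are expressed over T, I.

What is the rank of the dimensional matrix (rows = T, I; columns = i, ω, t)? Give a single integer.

Dimensional matrix (T×I by i×ω×t):
  T: [ 0 -1  1]
  I: [ 1  0  0]
Row reduction gives pivot columns i,ω; rank = 2

2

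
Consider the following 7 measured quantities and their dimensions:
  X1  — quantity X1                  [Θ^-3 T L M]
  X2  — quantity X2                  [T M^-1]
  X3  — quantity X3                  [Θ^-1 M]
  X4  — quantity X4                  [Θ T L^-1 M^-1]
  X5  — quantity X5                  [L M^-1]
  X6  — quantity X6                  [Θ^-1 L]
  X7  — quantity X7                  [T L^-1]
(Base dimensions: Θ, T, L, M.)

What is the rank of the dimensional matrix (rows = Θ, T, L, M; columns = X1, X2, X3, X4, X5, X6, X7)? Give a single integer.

3

Dimensional matrix (Θ×T×L×M by X1×X2×X3×X4×X5×X6×X7):
  Θ: [-3  0 -1  1  0 -1  0]
  T: [ 1  1  0  1  0  0  1]
  L: [ 1  0  0 -1  1  1 -1]
  M: [ 1 -1  1 -1 -1  0  0]
Echelon form has 3 nonzero rows (pivots: X1,X2,X3)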